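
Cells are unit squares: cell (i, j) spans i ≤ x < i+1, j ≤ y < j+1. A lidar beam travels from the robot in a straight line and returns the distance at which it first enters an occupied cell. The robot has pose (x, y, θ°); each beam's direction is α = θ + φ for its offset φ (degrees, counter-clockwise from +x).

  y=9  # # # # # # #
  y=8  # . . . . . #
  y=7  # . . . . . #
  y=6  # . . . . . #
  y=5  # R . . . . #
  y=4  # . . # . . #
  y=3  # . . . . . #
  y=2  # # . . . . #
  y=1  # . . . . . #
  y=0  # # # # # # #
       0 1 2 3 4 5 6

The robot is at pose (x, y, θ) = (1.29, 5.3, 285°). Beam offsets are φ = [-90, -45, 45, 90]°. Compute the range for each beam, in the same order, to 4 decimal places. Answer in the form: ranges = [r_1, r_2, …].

ranges = [0.3002, 0.5800, 1.9745, 4.8762]

beam 1: φ=-90°, α=195°
  direction (-0.9659, -0.2588); cell (1,5); t to first gridline: x 0.3002, y 1.1591 (then +1.0353 / +3.8637)
    (0,5) via x @ 0.3002  # hit
  → r_1 = 0.3002
beam 2: φ=-45°, α=240°
  direction (-0.5000, -0.8660); cell (1,5); t to first gridline: x 0.5800, y 0.3464 (then +2.0000 / +1.1547)
    (1,4) via y @ 0.3464
    (0,4) via x @ 0.5800  # hit
  → r_2 = 0.5800
beam 3: φ=45°, α=330°
  direction (0.8660, -0.5000); cell (1,5); t to first gridline: x 0.8198, y 0.6000 (then +1.1547 / +2.0000)
    (1,4) via y @ 0.6000
    (2,4) via x @ 0.8198
    (3,4) via x @ 1.9745  # hit
  → r_3 = 1.9745
beam 4: φ=90°, α=15°
  direction (0.9659, 0.2588); cell (1,5); t to first gridline: x 0.7350, y 2.7046 (then +1.0353 / +3.8637)
    (2,5) via x @ 0.7350
    (3,5) via x @ 1.7703
    (3,6) via y @ 2.7046
    (4,6) via x @ 2.8056
    (5,6) via x @ 3.8409
    (6,6) via x @ 4.8762  # hit
  → r_4 = 4.8762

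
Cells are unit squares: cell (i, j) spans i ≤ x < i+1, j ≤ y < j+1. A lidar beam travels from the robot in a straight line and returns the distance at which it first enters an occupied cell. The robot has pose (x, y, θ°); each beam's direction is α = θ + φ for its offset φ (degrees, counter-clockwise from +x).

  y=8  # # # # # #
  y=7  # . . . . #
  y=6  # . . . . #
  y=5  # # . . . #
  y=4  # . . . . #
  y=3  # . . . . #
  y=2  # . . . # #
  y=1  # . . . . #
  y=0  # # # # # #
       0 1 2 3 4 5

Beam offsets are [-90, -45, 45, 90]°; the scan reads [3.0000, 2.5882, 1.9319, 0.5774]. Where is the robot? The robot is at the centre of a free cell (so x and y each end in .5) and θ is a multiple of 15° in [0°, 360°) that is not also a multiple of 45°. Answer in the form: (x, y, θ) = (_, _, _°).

Enumerate (i+0.5, j+0.5, θ) over the 26 free cells and 16 admissible headings. For each, cast all 4 beams and compare to the given ranges.
  (3.5, 6.5, 30°): beam 2 = 1.5529 ≠ 2.5882 ✗
  (1.5, 6.5, 255°): beam 1 = 0.5176 ≠ 3.0000 ✗
  (1.5, 4.5, 300°): beam 1 = 0.5774 ≠ 3.0000 ✗
  (3.5, 4.5, 105°): beam 1 = 1.5529 ≠ 3.0000 ✗
  …
  (4.5, 6.5, 240°): r_1=3.0000, r_2=2.5882, r_3=1.9319, r_4=0.5774 — all match ✓
Only this pose fits every beam.

(x, y, θ) = (4.5, 6.5, 240°)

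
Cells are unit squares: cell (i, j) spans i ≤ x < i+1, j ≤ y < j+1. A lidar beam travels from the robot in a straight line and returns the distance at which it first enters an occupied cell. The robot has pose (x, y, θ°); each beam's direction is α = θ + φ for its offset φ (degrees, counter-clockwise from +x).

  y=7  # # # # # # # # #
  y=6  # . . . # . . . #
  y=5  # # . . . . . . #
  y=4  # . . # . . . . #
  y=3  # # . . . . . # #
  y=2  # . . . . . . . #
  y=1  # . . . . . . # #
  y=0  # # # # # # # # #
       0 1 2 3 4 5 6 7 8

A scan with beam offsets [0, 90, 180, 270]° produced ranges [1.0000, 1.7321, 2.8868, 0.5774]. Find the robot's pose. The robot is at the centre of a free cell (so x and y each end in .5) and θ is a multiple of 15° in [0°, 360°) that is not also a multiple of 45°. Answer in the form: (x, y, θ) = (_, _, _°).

(x, y, θ) = (3.5, 5.5, 30°)

Candidates: 36 free-cell centres × 16 headings = 576 poses. Raycast each; keep the one whose scan matches to 4 dp.
  (1.5, 1.5, 345°): beam 1 = 1.9319 ≠ 1.0000 ✗
  (7.5, 5.5, 30°): beam 1 = 0.5774 ≠ 1.0000 ✗
  (1.5, 6.5, 300°): beam 1 = 0.5774 ≠ 1.0000 ✗
  …
  (3.5, 5.5, 30°): r_1=1.0000, r_2=1.7321, r_3=2.8868, r_4=0.5774 — all match ✓
Only this pose fits every beam.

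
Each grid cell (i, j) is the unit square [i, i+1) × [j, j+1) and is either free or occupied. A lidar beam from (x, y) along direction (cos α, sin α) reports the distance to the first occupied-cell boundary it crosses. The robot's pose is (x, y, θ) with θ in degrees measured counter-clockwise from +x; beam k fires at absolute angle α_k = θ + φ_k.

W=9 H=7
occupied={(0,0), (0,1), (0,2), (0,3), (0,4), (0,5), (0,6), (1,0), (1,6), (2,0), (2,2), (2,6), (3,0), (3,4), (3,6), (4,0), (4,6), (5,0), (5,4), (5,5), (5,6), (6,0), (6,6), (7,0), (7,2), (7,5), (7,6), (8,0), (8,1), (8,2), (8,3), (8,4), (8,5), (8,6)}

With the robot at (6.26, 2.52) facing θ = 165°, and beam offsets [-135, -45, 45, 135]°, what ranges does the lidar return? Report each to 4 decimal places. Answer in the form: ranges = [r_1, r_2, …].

beam 1: φ=-135°, α=30°
  dir = (cos 30°, sin 30°) = (0.8660, 0.5000); from cell (6,2)
  next x-line at t=0.8545, next y-line at t=0.9600; Δt_x=1.1547, Δt_y=2.0000
    x: enter (7,2) at t=0.8545 ← occupied
  → r_1 = 0.8545
beam 2: φ=-45°, α=120°
  dir = (cos 120°, sin 120°) = (-0.5000, 0.8660); from cell (6,2)
  next x-line at t=0.5200, next y-line at t=0.5543; Δt_x=2.0000, Δt_y=1.1547
    x: enter (5,2) at t=0.5200
    y: enter (5,3) at t=0.5543
    y: enter (5,4) at t=1.7090 ← occupied
  → r_2 = 1.7090
beam 3: φ=45°, α=210°
  dir = (cos 210°, sin 210°) = (-0.8660, -0.5000); from cell (6,2)
  next x-line at t=0.3002, next y-line at t=1.0400; Δt_x=1.1547, Δt_y=2.0000
    x: enter (5,2) at t=0.3002
    y: enter (5,1) at t=1.0400
    x: enter (4,1) at t=1.4549
    x: enter (3,1) at t=2.6096
    y: enter (3,0) at t=3.0400 ← occupied
  → r_3 = 3.0400
beam 4: φ=135°, α=300°
  dir = (cos 300°, sin 300°) = (0.5000, -0.8660); from cell (6,2)
  next x-line at t=1.4800, next y-line at t=0.6004; Δt_x=2.0000, Δt_y=1.1547
    y: enter (6,1) at t=0.6004
    x: enter (7,1) at t=1.4800
    y: enter (7,0) at t=1.7551 ← occupied
  → r_4 = 1.7551

ranges = [0.8545, 1.7090, 3.0400, 1.7551]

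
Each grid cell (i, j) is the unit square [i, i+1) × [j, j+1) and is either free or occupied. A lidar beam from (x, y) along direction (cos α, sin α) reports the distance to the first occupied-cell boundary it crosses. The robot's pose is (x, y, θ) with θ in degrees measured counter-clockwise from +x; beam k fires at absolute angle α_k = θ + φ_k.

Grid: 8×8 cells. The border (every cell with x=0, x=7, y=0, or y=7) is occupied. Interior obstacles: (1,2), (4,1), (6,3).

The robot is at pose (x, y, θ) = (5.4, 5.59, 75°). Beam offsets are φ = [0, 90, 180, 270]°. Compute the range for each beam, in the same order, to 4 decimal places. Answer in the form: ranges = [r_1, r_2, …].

ranges = [1.4597, 4.5552, 3.7166, 1.6564]

beam 1: φ=0°, α=75°
  d=(0.2588,0.9659)  start (5,5)  tX=2.3182 tY=0.4245  stride 1/|dx|=3.8637 1/|dy|=1.0353
    cross y-line → (5,6), t=0.4245
    cross y-line → (5,7), t=1.4597 (wall)
  → r_1 = 1.4597
beam 2: φ=90°, α=165°
  d=(-0.9659,0.2588)  start (5,5)  tX=0.4141 tY=1.5841  stride 1/|dx|=1.0353 1/|dy|=3.8637
    cross x-line → (4,5), t=0.4141
    cross x-line → (3,5), t=1.4494
    cross y-line → (3,6), t=1.5841
    cross x-line → (2,6), t=2.4847
    cross x-line → (1,6), t=3.5199
    cross x-line → (0,6), t=4.5552 (wall)
  → r_2 = 4.5552
beam 3: φ=180°, α=255°
  d=(-0.2588,-0.9659)  start (5,5)  tX=1.5455 tY=0.6108  stride 1/|dx|=3.8637 1/|dy|=1.0353
    cross y-line → (5,4), t=0.6108
    cross x-line → (4,4), t=1.5455
    cross y-line → (4,3), t=1.6461
    cross y-line → (4,2), t=2.6814
    cross y-line → (4,1), t=3.7166 (wall)
  → r_3 = 3.7166
beam 4: φ=270°, α=345°
  d=(0.9659,-0.2588)  start (5,5)  tX=0.6212 tY=2.2796  stride 1/|dx|=1.0353 1/|dy|=3.8637
    cross x-line → (6,5), t=0.6212
    cross x-line → (7,5), t=1.6564 (wall)
  → r_4 = 1.6564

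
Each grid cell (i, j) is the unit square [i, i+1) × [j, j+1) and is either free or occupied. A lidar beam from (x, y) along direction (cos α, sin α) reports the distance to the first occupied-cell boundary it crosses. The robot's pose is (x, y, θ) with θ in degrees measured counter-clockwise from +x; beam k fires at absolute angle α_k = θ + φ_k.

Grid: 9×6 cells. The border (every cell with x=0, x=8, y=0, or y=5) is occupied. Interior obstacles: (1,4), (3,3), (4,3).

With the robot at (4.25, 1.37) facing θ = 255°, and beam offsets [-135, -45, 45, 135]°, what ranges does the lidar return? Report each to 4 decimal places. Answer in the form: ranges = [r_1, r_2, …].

ranges = [1.8822, 0.7400, 0.4272, 4.3301]

beam 1: φ=-135°, α=120°
  direction (-0.5000, 0.8660); cell (4,1); t to first gridline: x 0.5000, y 0.7275 (then +2.0000 / +1.1547)
    (3,1) via x @ 0.5000
    (3,2) via y @ 0.7275
    (3,3) via y @ 1.8822  # hit
  → r_1 = 1.8822
beam 2: φ=-45°, α=210°
  direction (-0.8660, -0.5000); cell (4,1); t to first gridline: x 0.2887, y 0.7400 (then +1.1547 / +2.0000)
    (3,1) via x @ 0.2887
    (3,0) via y @ 0.7400  # hit
  → r_2 = 0.7400
beam 3: φ=45°, α=300°
  direction (0.5000, -0.8660); cell (4,1); t to first gridline: x 1.5000, y 0.4272 (then +2.0000 / +1.1547)
    (4,0) via y @ 0.4272  # hit
  → r_3 = 0.4272
beam 4: φ=135°, α=30°
  direction (0.8660, 0.5000); cell (4,1); t to first gridline: x 0.8660, y 1.2600 (then +1.1547 / +2.0000)
    (5,1) via x @ 0.8660
    (5,2) via y @ 1.2600
    (6,2) via x @ 2.0207
    (7,2) via x @ 3.1754
    (7,3) via y @ 3.2600
    (8,3) via x @ 4.3301  # hit
  → r_4 = 4.3301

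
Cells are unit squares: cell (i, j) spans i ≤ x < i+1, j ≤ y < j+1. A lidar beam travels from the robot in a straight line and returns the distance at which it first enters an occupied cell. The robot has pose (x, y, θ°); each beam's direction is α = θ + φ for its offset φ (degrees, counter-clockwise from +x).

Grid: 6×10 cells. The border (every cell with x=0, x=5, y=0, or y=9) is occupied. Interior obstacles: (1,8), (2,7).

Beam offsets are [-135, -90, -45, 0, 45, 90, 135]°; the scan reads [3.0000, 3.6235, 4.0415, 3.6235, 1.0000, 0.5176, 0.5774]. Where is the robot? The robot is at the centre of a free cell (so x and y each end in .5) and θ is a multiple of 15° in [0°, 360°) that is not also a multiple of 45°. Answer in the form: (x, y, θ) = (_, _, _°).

Candidates: 30 free-cell centres × 16 headings = 480 poses. Raycast each; keep the one whose scan matches to 4 dp.
  (4.5, 6.5, 165°): beam 1 = 0.5774 ≠ 3.0000 ✗
  (1.5, 2.5, 105°): beam 3 = 7.0000 ≠ 4.0415 ✗
  (4.5, 6.5, 240°): beam 1 = 2.5882 ≠ 3.0000 ✗
  …
  (4.5, 4.5, 255°): r_1=3.0000, r_2=3.6235, r_3=4.0415, r_4=3.6235, r_5=1.0000, r_6=0.5176, r_7=0.5774 — all match ✓
Only this pose fits every beam.

(x, y, θ) = (4.5, 4.5, 255°)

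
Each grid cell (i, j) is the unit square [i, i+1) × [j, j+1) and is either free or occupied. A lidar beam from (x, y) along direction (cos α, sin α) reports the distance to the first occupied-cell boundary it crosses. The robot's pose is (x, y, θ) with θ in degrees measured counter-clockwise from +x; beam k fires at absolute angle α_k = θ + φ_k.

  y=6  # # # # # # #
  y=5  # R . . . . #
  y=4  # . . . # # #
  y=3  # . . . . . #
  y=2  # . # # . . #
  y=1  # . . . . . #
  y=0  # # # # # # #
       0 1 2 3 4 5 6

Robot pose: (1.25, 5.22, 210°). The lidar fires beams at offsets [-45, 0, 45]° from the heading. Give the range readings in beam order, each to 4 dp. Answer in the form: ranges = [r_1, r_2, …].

beam 1: φ=-45°, α=165°
  cosα=-0.9659 sinα=0.2588 | (1,5) | tMaxX 0.2588 tMaxY 3.0137 | tΔX 1.0353 tΔY 3.8637
    t=0.2588 [x] (0,5) — stop
  → r_1 = 0.2588
beam 2: φ=0°, α=210°
  cosα=-0.8660 sinα=-0.5000 | (1,5) | tMaxX 0.2887 tMaxY 0.4400 | tΔX 1.1547 tΔY 2.0000
    t=0.2887 [x] (0,5) — stop
  → r_2 = 0.2887
beam 3: φ=45°, α=255°
  cosα=-0.2588 sinα=-0.9659 | (1,5) | tMaxX 0.9659 tMaxY 0.2278 | tΔX 3.8637 tΔY 1.0353
    t=0.2278 [y] (1,4)
    t=0.9659 [x] (0,4) — stop
  → r_3 = 0.9659

ranges = [0.2588, 0.2887, 0.9659]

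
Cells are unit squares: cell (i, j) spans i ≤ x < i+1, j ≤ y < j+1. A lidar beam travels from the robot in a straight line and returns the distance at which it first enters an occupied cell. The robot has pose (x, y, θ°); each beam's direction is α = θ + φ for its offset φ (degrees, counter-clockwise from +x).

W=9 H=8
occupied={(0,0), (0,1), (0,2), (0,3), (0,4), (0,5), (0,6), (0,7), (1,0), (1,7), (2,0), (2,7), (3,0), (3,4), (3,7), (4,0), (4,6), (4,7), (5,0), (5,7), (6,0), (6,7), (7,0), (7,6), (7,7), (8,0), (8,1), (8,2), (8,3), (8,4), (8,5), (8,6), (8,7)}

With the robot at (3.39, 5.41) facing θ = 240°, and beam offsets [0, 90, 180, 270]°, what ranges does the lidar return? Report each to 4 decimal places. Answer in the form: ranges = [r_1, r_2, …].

beam 1: φ=0°, α=240°
  dir = (cos 240°, sin 240°) = (-0.5000, -0.8660); from cell (3,5)
  next x-line at t=0.7800, next y-line at t=0.4734; Δt_x=2.0000, Δt_y=1.1547
    y: enter (3,4) at t=0.4734 ← occupied
  → r_1 = 0.4734
beam 2: φ=90°, α=330°
  dir = (cos 330°, sin 330°) = (0.8660, -0.5000); from cell (3,5)
  next x-line at t=0.7044, next y-line at t=0.8200; Δt_x=1.1547, Δt_y=2.0000
    x: enter (4,5) at t=0.7044
    y: enter (4,4) at t=0.8200
    x: enter (5,4) at t=1.8591
    y: enter (5,3) at t=2.8200
    x: enter (6,3) at t=3.0138
    x: enter (7,3) at t=4.1685
    y: enter (7,2) at t=4.8200
    x: enter (8,2) at t=5.3232 ← occupied
  → r_2 = 5.3232
beam 3: φ=180°, α=60°
  dir = (cos 60°, sin 60°) = (0.5000, 0.8660); from cell (3,5)
  next x-line at t=1.2200, next y-line at t=0.6813; Δt_x=2.0000, Δt_y=1.1547
    y: enter (3,6) at t=0.6813
    x: enter (4,6) at t=1.2200 ← occupied
  → r_3 = 1.2200
beam 4: φ=270°, α=150°
  dir = (cos 150°, sin 150°) = (-0.8660, 0.5000); from cell (3,5)
  next x-line at t=0.4503, next y-line at t=1.1800; Δt_x=1.1547, Δt_y=2.0000
    x: enter (2,5) at t=0.4503
    y: enter (2,6) at t=1.1800
    x: enter (1,6) at t=1.6050
    x: enter (0,6) at t=2.7597 ← occupied
  → r_4 = 2.7597

ranges = [0.4734, 5.3232, 1.2200, 2.7597]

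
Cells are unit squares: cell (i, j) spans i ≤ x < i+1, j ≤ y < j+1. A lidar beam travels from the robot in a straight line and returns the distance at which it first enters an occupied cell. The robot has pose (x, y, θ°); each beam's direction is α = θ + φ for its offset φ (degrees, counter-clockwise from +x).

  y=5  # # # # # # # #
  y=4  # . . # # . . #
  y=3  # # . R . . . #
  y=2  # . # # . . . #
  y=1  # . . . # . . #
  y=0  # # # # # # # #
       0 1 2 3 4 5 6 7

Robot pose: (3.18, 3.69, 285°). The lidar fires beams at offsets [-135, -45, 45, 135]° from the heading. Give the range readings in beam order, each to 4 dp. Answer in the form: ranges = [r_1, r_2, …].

beam 1: φ=-135°, α=150°
  d=(-0.8660,0.5000)  start (3,3)  tX=0.2078 tY=0.6200  stride 1/|dx|=1.1547 1/|dy|=2.0000
    cross x-line → (2,3), t=0.2078
    cross y-line → (2,4), t=0.6200
    cross x-line → (1,4), t=1.3625
    cross x-line → (0,4), t=2.5172 (wall)
  → r_1 = 2.5172
beam 2: φ=-45°, α=240°
  d=(-0.5000,-0.8660)  start (3,3)  tX=0.3600 tY=0.7967  stride 1/|dx|=2.0000 1/|dy|=1.1547
    cross x-line → (2,3), t=0.3600
    cross y-line → (2,2), t=0.7967 (wall)
  → r_2 = 0.7967
beam 3: φ=45°, α=330°
  d=(0.8660,-0.5000)  start (3,3)  tX=0.9469 tY=1.3800  stride 1/|dx|=1.1547 1/|dy|=2.0000
    cross x-line → (4,3), t=0.9469
    cross y-line → (4,2), t=1.3800
    cross x-line → (5,2), t=2.1016
    cross x-line → (6,2), t=3.2563
    cross y-line → (6,1), t=3.3800
    cross x-line → (7,1), t=4.4110 (wall)
  → r_3 = 4.4110
beam 4: φ=135°, α=60°
  d=(0.5000,0.8660)  start (3,3)  tX=1.6400 tY=0.3580  stride 1/|dx|=2.0000 1/|dy|=1.1547
    cross y-line → (3,4), t=0.3580 (wall)
  → r_4 = 0.3580

ranges = [2.5172, 0.7967, 4.4110, 0.3580]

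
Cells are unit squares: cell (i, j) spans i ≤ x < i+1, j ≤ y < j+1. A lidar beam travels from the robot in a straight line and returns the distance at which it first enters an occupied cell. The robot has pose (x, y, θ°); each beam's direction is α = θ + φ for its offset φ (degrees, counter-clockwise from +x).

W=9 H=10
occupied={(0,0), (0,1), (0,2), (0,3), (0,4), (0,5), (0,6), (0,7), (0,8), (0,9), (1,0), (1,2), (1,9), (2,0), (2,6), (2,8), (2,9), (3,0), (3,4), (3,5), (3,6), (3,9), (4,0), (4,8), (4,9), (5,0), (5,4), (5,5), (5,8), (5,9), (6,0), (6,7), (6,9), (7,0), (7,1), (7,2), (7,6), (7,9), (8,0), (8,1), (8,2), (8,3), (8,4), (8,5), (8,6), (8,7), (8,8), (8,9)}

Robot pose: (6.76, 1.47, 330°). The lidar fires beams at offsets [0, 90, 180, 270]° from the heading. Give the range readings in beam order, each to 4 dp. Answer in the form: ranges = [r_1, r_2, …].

ranges = [0.2771, 0.4800, 6.6511, 0.5427]

beam 1: φ=0°, α=330°
  d=(0.8660,-0.5000)  start (6,1)  tX=0.2771 tY=0.9400  stride 1/|dx|=1.1547 1/|dy|=2.0000
    cross x-line → (7,1), t=0.2771 (wall)
  → r_1 = 0.2771
beam 2: φ=90°, α=60°
  d=(0.5000,0.8660)  start (6,1)  tX=0.4800 tY=0.6120  stride 1/|dx|=2.0000 1/|dy|=1.1547
    cross x-line → (7,1), t=0.4800 (wall)
  → r_2 = 0.4800
beam 3: φ=180°, α=150°
  d=(-0.8660,0.5000)  start (6,1)  tX=0.8776 tY=1.0600  stride 1/|dx|=1.1547 1/|dy|=2.0000
    cross x-line → (5,1), t=0.8776
    cross y-line → (5,2), t=1.0600
    cross x-line → (4,2), t=2.0323
    cross y-line → (4,3), t=3.0600
    cross x-line → (3,3), t=3.1870
    cross x-line → (2,3), t=4.3417
    cross y-line → (2,4), t=5.0600
    cross x-line → (1,4), t=5.4964
    cross x-line → (0,4), t=6.6511 (wall)
  → r_3 = 6.6511
beam 4: φ=270°, α=240°
  d=(-0.5000,-0.8660)  start (6,1)  tX=1.5200 tY=0.5427  stride 1/|dx|=2.0000 1/|dy|=1.1547
    cross y-line → (6,0), t=0.5427 (wall)
  → r_4 = 0.5427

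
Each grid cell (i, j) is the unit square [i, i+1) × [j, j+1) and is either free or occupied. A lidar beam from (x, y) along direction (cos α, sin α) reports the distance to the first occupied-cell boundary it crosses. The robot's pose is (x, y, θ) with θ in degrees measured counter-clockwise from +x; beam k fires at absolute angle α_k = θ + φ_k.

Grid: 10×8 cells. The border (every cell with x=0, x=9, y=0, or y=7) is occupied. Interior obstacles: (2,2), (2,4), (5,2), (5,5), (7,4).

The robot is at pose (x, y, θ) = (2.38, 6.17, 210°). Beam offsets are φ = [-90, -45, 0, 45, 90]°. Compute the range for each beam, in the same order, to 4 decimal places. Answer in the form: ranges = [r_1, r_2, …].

ranges = [0.9584, 1.4287, 1.5935, 1.2113, 5.9698]

beam 1: φ=-90°, α=120°
  d=(-0.5000,0.8660)  start (2,6)  tX=0.7600 tY=0.9584  stride 1/|dx|=2.0000 1/|dy|=1.1547
    cross x-line → (1,6), t=0.7600
    cross y-line → (1,7), t=0.9584 (wall)
  → r_1 = 0.9584
beam 2: φ=-45°, α=165°
  d=(-0.9659,0.2588)  start (2,6)  tX=0.3934 tY=3.2069  stride 1/|dx|=1.0353 1/|dy|=3.8637
    cross x-line → (1,6), t=0.3934
    cross x-line → (0,6), t=1.4287 (wall)
  → r_2 = 1.4287
beam 3: φ=0°, α=210°
  d=(-0.8660,-0.5000)  start (2,6)  tX=0.4388 tY=0.3400  stride 1/|dx|=1.1547 1/|dy|=2.0000
    cross y-line → (2,5), t=0.3400
    cross x-line → (1,5), t=0.4388
    cross x-line → (0,5), t=1.5935 (wall)
  → r_3 = 1.5935
beam 4: φ=45°, α=255°
  d=(-0.2588,-0.9659)  start (2,6)  tX=1.4682 tY=0.1760  stride 1/|dx|=3.8637 1/|dy|=1.0353
    cross y-line → (2,5), t=0.1760
    cross y-line → (2,4), t=1.2113 (wall)
  → r_4 = 1.2113
beam 5: φ=90°, α=300°
  d=(0.5000,-0.8660)  start (2,6)  tX=1.2400 tY=0.1963  stride 1/|dx|=2.0000 1/|dy|=1.1547
    cross y-line → (2,5), t=0.1963
    cross x-line → (3,5), t=1.2400
    cross y-line → (3,4), t=1.3510
    cross y-line → (3,3), t=2.5057
    cross x-line → (4,3), t=3.2400
    cross y-line → (4,2), t=3.6604
    cross y-line → (4,1), t=4.8151
    cross x-line → (5,1), t=5.2400
    cross y-line → (5,0), t=5.9698 (wall)
  → r_5 = 5.9698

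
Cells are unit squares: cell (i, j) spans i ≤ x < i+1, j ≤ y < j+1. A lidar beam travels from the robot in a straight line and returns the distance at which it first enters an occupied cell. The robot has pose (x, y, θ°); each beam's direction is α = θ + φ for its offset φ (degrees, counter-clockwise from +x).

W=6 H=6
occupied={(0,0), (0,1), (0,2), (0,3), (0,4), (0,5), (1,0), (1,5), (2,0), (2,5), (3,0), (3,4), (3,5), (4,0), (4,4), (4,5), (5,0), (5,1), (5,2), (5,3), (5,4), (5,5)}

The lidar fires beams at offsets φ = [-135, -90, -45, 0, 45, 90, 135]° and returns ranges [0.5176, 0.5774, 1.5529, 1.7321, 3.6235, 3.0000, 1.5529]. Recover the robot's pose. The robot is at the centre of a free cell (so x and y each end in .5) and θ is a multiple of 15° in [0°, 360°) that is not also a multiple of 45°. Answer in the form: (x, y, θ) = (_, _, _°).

(x, y, θ) = (4.5, 2.5, 120°)

The pose lattice has 14·16 = 224 candidates. Test each by forward raycasting.
  (2.5, 3.5, 240°): beam 1 = 1.5529 ≠ 0.5176 ✗
  (1.5, 3.5, 165°): beam 1 = 1.7321 ≠ 0.5176 ✗
  (3.5, 3.5, 330°): beam 1 = 2.5882 ≠ 0.5176 ✗
  …
  (4.5, 2.5, 120°): r_1=0.5176, r_2=0.5774, r_3=1.5529, r_4=1.7321, r_5=3.6235, r_6=3.0000, r_7=1.5529 — all match ✓
Unique over the lattice → pose = (4.5, 2.5, 120°).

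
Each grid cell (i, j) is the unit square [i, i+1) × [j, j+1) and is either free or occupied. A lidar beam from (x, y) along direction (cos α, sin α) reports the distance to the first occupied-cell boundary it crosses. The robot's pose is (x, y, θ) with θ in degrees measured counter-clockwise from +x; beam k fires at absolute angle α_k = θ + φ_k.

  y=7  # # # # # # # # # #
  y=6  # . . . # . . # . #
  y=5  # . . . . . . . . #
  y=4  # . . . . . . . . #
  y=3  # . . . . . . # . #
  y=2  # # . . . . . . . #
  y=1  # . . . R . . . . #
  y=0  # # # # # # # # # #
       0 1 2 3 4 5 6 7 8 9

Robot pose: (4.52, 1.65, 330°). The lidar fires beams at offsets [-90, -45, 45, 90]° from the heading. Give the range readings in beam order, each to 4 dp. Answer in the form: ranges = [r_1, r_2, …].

beam 1: φ=-90°, α=240°
  cosα=-0.5000 sinα=-0.8660 | (4,1) | tMaxX 1.0400 tMaxY 0.7506 | tΔX 2.0000 tΔY 1.1547
    t=0.7506 [y] (4,0) — stop
  → r_1 = 0.7506
beam 2: φ=-45°, α=285°
  cosα=0.2588 sinα=-0.9659 | (4,1) | tMaxX 1.8546 tMaxY 0.6729 | tΔX 3.8637 tΔY 1.0353
    t=0.6729 [y] (4,0) — stop
  → r_2 = 0.6729
beam 3: φ=45°, α=15°
  cosα=0.9659 sinα=0.2588 | (4,1) | tMaxX 0.4969 tMaxY 1.3523 | tΔX 1.0353 tΔY 3.8637
    t=0.4969 [x] (5,1)
    t=1.3523 [y] (5,2)
    t=1.5322 [x] (6,2)
    t=2.5675 [x] (7,2)
    t=3.6028 [x] (8,2)
    t=4.6380 [x] (9,2) — stop
  → r_3 = 4.6380
beam 4: φ=90°, α=60°
  cosα=0.5000 sinα=0.8660 | (4,1) | tMaxX 0.9600 tMaxY 0.4041 | tΔX 2.0000 tΔY 1.1547
    t=0.4041 [y] (4,2)
    t=0.9600 [x] (5,2)
    t=1.5588 [y] (5,3)
    t=2.7135 [y] (5,4)
    t=2.9600 [x] (6,4)
    t=3.8682 [y] (6,5)
    t=4.9600 [x] (7,5)
    t=5.0229 [y] (7,6) — stop
  → r_4 = 5.0229

ranges = [0.7506, 0.6729, 4.6380, 5.0229]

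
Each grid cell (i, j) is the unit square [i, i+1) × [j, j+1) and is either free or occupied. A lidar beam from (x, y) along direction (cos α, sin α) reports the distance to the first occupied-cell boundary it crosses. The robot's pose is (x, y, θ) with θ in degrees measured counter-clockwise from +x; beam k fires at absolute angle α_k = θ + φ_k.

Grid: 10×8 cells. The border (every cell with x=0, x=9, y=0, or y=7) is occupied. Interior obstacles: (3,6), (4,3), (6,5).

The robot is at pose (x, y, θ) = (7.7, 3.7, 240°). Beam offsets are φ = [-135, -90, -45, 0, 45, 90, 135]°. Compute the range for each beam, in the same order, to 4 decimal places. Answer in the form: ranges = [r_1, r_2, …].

beam 1: φ=-135°, α=105°
  cosα=-0.2588 sinα=0.9659 | (7,3) | tMaxX 2.7046 tMaxY 0.3106 | tΔX 3.8637 tΔY 1.0353
    t=0.3106 [y] (7,4)
    t=1.3459 [y] (7,5)
    t=2.3811 [y] (7,6)
    t=2.7046 [x] (6,6)
    t=3.4164 [y] (6,7) — stop
  → r_1 = 3.4164
beam 2: φ=-90°, α=150°
  cosα=-0.8660 sinα=0.5000 | (7,3) | tMaxX 0.8083 tMaxY 0.6000 | tΔX 1.1547 tΔY 2.0000
    t=0.6000 [y] (7,4)
    t=0.8083 [x] (6,4)
    t=1.9630 [x] (5,4)
    t=2.6000 [y] (5,5)
    t=3.1177 [x] (4,5)
    t=4.2724 [x] (3,5)
    t=4.6000 [y] (3,6) — stop
  → r_2 = 4.6000
beam 3: φ=-45°, α=195°
  cosα=-0.9659 sinα=-0.2588 | (7,3) | tMaxX 0.7247 tMaxY 2.7046 | tΔX 1.0353 tΔY 3.8637
    t=0.7247 [x] (6,3)
    t=1.7600 [x] (5,3)
    t=2.7046 [y] (5,2)
    t=2.7952 [x] (4,2)
    t=3.8305 [x] (3,2)
    t=4.8658 [x] (2,2)
    t=5.9011 [x] (1,2)
    t=6.5683 [y] (1,1)
    t=6.9364 [x] (0,1) — stop
  → r_3 = 6.9364
beam 4: φ=0°, α=240°
  cosα=-0.5000 sinα=-0.8660 | (7,3) | tMaxX 1.4000 tMaxY 0.8083 | tΔX 2.0000 tΔY 1.1547
    t=0.8083 [y] (7,2)
    t=1.4000 [x] (6,2)
    t=1.9630 [y] (6,1)
    t=3.1177 [y] (6,0) — stop
  → r_4 = 3.1177
beam 5: φ=45°, α=285°
  cosα=0.2588 sinα=-0.9659 | (7,3) | tMaxX 1.1591 tMaxY 0.7247 | tΔX 3.8637 tΔY 1.0353
    t=0.7247 [y] (7,2)
    t=1.1591 [x] (8,2)
    t=1.7600 [y] (8,1)
    t=2.7952 [y] (8,0) — stop
  → r_5 = 2.7952
beam 6: φ=90°, α=330°
  cosα=0.8660 sinα=-0.5000 | (7,3) | tMaxX 0.3464 tMaxY 1.4000 | tΔX 1.1547 tΔY 2.0000
    t=0.3464 [x] (8,3)
    t=1.4000 [y] (8,2)
    t=1.5011 [x] (9,2) — stop
  → r_6 = 1.5011
beam 7: φ=135°, α=15°
  cosα=0.9659 sinα=0.2588 | (7,3) | tMaxX 0.3106 tMaxY 1.1591 | tΔX 1.0353 tΔY 3.8637
    t=0.3106 [x] (8,3)
    t=1.1591 [y] (8,4)
    t=1.3459 [x] (9,4) — stop
  → r_7 = 1.3459

ranges = [3.4164, 4.6000, 6.9364, 3.1177, 2.7952, 1.5011, 1.3459]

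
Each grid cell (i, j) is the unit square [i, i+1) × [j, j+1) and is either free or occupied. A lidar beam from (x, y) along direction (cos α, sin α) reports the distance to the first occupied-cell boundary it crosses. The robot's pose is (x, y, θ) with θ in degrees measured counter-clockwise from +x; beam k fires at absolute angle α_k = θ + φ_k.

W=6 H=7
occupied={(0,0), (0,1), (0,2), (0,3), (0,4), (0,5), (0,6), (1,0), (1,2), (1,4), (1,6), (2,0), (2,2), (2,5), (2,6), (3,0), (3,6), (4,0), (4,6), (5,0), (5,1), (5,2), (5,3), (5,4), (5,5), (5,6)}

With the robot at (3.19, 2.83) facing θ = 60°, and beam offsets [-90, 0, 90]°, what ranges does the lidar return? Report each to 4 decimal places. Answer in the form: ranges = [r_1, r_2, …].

beam 1: φ=-90°, α=330°
  dir = (cos 330°, sin 330°) = (0.8660, -0.5000); from cell (3,2)
  next x-line at t=0.9353, next y-line at t=1.6600; Δt_x=1.1547, Δt_y=2.0000
    x: enter (4,2) at t=0.9353
    y: enter (4,1) at t=1.6600
    x: enter (5,1) at t=2.0900 ← occupied
  → r_1 = 2.0900
beam 2: φ=0°, α=60°
  dir = (cos 60°, sin 60°) = (0.5000, 0.8660); from cell (3,2)
  next x-line at t=1.6200, next y-line at t=0.1963; Δt_x=2.0000, Δt_y=1.1547
    y: enter (3,3) at t=0.1963
    y: enter (3,4) at t=1.3510
    x: enter (4,4) at t=1.6200
    y: enter (4,5) at t=2.5057
    x: enter (5,5) at t=3.6200 ← occupied
  → r_2 = 3.6200
beam 3: φ=90°, α=150°
  dir = (cos 150°, sin 150°) = (-0.8660, 0.5000); from cell (3,2)
  next x-line at t=0.2194, next y-line at t=0.3400; Δt_x=1.1547, Δt_y=2.0000
    x: enter (2,2) at t=0.2194 ← occupied
  → r_3 = 0.2194

ranges = [2.0900, 3.6200, 0.2194]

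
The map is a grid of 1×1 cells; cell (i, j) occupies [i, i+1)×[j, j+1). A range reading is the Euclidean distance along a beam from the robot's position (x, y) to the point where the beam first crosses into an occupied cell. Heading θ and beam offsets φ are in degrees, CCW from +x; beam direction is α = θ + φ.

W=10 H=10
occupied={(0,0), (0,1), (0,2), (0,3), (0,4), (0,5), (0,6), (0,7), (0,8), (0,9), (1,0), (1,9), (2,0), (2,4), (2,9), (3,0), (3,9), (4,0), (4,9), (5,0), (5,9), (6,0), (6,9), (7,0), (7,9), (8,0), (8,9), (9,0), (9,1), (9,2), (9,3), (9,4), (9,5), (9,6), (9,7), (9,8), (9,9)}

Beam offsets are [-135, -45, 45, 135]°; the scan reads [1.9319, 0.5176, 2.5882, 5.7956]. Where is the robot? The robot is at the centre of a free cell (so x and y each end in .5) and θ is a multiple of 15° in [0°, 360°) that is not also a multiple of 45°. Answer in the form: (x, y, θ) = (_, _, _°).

(x, y, θ) = (8.5, 6.5, 60°)

The pose lattice has 63·16 = 1008 candidates. Test each by forward raycasting.
  (7.5, 4.5, 75°): beam 1 = 3.0000 ≠ 1.9319 ✗
  (8.5, 1.5, 210°): beam 2 = 7.7646 ≠ 0.5176 ✗
  (7.5, 2.5, 330°): beam 1 = 5.7956 ≠ 1.9319 ✗
  (1.5, 2.5, 210°): beam 3 = 1.5529 ≠ 2.5882 ✗
  …
  (8.5, 6.5, 60°): r_1=1.9319, r_2=0.5176, r_3=2.5882, r_4=5.7956 — all match ✓
No second candidate reproduces the full scan.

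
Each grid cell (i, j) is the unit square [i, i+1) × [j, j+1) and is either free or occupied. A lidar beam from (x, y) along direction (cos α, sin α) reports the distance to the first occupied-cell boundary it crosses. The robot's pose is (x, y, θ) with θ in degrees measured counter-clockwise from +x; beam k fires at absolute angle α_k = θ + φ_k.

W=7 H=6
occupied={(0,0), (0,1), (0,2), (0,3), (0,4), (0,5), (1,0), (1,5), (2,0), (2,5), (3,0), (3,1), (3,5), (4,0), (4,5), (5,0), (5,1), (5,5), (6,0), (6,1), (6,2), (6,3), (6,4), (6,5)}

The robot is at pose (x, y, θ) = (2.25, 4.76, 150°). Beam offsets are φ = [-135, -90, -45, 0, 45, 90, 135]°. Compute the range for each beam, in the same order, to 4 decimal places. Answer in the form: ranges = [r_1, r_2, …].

beam 1: φ=-135°, α=15°
  cosα=0.9659 sinα=0.2588 | (2,4) | tMaxX 0.7765 tMaxY 0.9273 | tΔX 1.0353 tΔY 3.8637
    t=0.7765 [x] (3,4)
    t=0.9273 [y] (3,5) — stop
  → r_1 = 0.9273
beam 2: φ=-90°, α=60°
  cosα=0.5000 sinα=0.8660 | (2,4) | tMaxX 1.5000 tMaxY 0.2771 | tΔX 2.0000 tΔY 1.1547
    t=0.2771 [y] (2,5) — stop
  → r_2 = 0.2771
beam 3: φ=-45°, α=105°
  cosα=-0.2588 sinα=0.9659 | (2,4) | tMaxX 0.9659 tMaxY 0.2485 | tΔX 3.8637 tΔY 1.0353
    t=0.2485 [y] (2,5) — stop
  → r_3 = 0.2485
beam 4: φ=0°, α=150°
  cosα=-0.8660 sinα=0.5000 | (2,4) | tMaxX 0.2887 tMaxY 0.4800 | tΔX 1.1547 tΔY 2.0000
    t=0.2887 [x] (1,4)
    t=0.4800 [y] (1,5) — stop
  → r_4 = 0.4800
beam 5: φ=45°, α=195°
  cosα=-0.9659 sinα=-0.2588 | (2,4) | tMaxX 0.2588 tMaxY 2.9364 | tΔX 1.0353 tΔY 3.8637
    t=0.2588 [x] (1,4)
    t=1.2941 [x] (0,4) — stop
  → r_5 = 1.2941
beam 6: φ=90°, α=240°
  cosα=-0.5000 sinα=-0.8660 | (2,4) | tMaxX 0.5000 tMaxY 0.8776 | tΔX 2.0000 tΔY 1.1547
    t=0.5000 [x] (1,4)
    t=0.8776 [y] (1,3)
    t=2.0323 [y] (1,2)
    t=2.5000 [x] (0,2) — stop
  → r_6 = 2.5000
beam 7: φ=135°, α=285°
  cosα=0.2588 sinα=-0.9659 | (2,4) | tMaxX 2.8978 tMaxY 0.7868 | tΔX 3.8637 tΔY 1.0353
    t=0.7868 [y] (2,3)
    t=1.8221 [y] (2,2)
    t=2.8574 [y] (2,1)
    t=2.8978 [x] (3,1) — stop
  → r_7 = 2.8978

ranges = [0.9273, 0.2771, 0.2485, 0.4800, 1.2941, 2.5000, 2.8978]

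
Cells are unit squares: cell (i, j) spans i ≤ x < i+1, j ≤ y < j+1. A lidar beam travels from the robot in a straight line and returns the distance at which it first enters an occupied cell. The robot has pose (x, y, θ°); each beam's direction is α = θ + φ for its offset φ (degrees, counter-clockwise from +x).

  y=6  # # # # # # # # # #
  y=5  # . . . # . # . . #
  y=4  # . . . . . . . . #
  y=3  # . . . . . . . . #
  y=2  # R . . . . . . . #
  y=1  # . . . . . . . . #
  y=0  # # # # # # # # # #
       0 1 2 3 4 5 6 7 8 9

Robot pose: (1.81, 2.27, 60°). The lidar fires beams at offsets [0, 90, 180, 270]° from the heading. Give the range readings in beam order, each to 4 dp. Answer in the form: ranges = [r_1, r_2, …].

beam 1: φ=0°, α=60°
  cosα=0.5000 sinα=0.8660 | (1,2) | tMaxX 0.3800 tMaxY 0.8429 | tΔX 2.0000 tΔY 1.1547
    t=0.3800 [x] (2,2)
    t=0.8429 [y] (2,3)
    t=1.9976 [y] (2,4)
    t=2.3800 [x] (3,4)
    t=3.1523 [y] (3,5)
    t=4.3070 [y] (3,6) — stop
  → r_1 = 4.3070
beam 2: φ=90°, α=150°
  cosα=-0.8660 sinα=0.5000 | (1,2) | tMaxX 0.9353 tMaxY 1.4600 | tΔX 1.1547 tΔY 2.0000
    t=0.9353 [x] (0,2) — stop
  → r_2 = 0.9353
beam 3: φ=180°, α=240°
  cosα=-0.5000 sinα=-0.8660 | (1,2) | tMaxX 1.6200 tMaxY 0.3118 | tΔX 2.0000 tΔY 1.1547
    t=0.3118 [y] (1,1)
    t=1.4665 [y] (1,0) — stop
  → r_3 = 1.4665
beam 4: φ=270°, α=330°
  cosα=0.8660 sinα=-0.5000 | (1,2) | tMaxX 0.2194 tMaxY 0.5400 | tΔX 1.1547 tΔY 2.0000
    t=0.2194 [x] (2,2)
    t=0.5400 [y] (2,1)
    t=1.3741 [x] (3,1)
    t=2.5288 [x] (4,1)
    t=2.5400 [y] (4,0) — stop
  → r_4 = 2.5400

ranges = [4.3070, 0.9353, 1.4665, 2.5400]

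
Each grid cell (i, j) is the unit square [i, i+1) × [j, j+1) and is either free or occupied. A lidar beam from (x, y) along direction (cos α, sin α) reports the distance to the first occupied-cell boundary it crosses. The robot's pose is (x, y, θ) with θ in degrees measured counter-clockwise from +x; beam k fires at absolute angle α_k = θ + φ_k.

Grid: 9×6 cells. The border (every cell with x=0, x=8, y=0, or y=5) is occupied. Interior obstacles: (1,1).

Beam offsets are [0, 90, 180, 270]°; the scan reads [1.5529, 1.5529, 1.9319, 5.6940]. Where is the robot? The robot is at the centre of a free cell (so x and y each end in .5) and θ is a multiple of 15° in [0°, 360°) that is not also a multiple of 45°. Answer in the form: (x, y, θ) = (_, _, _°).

Enumerate (i+0.5, j+0.5, θ) over the 27 free cells and 16 admissible headings. For each, cast all 4 beams and compare to the given ranges.
  (3.5, 3.5, 150°): beam 1 = 2.8868 ≠ 1.5529 ✗
  (4.5, 2.5, 345°): beam 1 = 3.6235 ≠ 1.5529 ✗
  (6.5, 1.5, 300°): beam 1 = 0.5774 ≠ 1.5529 ✗
  (6.5, 2.5, 60°): beam 1 = 2.8868 ≠ 1.5529 ✗
  …
  (2.5, 3.5, 75°): r_1=1.5529, r_2=1.5529, r_3=1.9319, r_4=5.6940 — all match ✓
Unique over the lattice → pose = (2.5, 3.5, 75°).

(x, y, θ) = (2.5, 3.5, 75°)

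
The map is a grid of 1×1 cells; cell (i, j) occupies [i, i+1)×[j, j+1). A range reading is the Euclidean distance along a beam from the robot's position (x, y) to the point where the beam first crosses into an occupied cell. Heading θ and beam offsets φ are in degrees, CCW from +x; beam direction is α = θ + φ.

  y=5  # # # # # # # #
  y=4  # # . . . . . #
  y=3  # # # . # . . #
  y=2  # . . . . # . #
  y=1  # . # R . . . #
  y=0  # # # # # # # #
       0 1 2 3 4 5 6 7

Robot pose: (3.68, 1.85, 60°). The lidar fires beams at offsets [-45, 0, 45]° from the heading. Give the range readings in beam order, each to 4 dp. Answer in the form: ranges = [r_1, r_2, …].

beam 1: φ=-45°, α=15°
  dir = (cos 15°, sin 15°) = (0.9659, 0.2588); from cell (3,1)
  next x-line at t=0.3313, next y-line at t=0.5796; Δt_x=1.0353, Δt_y=3.8637
    x: enter (4,1) at t=0.3313
    y: enter (4,2) at t=0.5796
    x: enter (5,2) at t=1.3666 ← occupied
  → r_1 = 1.3666
beam 2: φ=0°, α=60°
  dir = (cos 60°, sin 60°) = (0.5000, 0.8660); from cell (3,1)
  next x-line at t=0.6400, next y-line at t=0.1732; Δt_x=2.0000, Δt_y=1.1547
    y: enter (3,2) at t=0.1732
    x: enter (4,2) at t=0.6400
    y: enter (4,3) at t=1.3279 ← occupied
  → r_2 = 1.3279
beam 3: φ=45°, α=105°
  dir = (cos 105°, sin 105°) = (-0.2588, 0.9659); from cell (3,1)
  next x-line at t=2.6273, next y-line at t=0.1553; Δt_x=3.8637, Δt_y=1.0353
    y: enter (3,2) at t=0.1553
    y: enter (3,3) at t=1.1906
    y: enter (3,4) at t=2.2258
    x: enter (2,4) at t=2.6273
    y: enter (2,5) at t=3.2611 ← occupied
  → r_3 = 3.2611

ranges = [1.3666, 1.3279, 3.2611]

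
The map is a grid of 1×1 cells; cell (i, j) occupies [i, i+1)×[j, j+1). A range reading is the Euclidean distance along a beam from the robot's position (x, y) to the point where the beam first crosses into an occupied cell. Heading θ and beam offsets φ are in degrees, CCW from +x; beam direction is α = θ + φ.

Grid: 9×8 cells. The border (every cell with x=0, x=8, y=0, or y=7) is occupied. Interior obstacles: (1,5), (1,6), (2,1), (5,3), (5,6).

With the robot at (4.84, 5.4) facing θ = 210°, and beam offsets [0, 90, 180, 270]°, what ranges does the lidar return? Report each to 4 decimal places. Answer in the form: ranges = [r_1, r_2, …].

ranges = [4.4341, 1.6166, 1.2000, 1.8475]

beam 1: φ=0°, α=210°
  dir = (cos 210°, sin 210°) = (-0.8660, -0.5000); from cell (4,5)
  next x-line at t=0.9699, next y-line at t=0.8000; Δt_x=1.1547, Δt_y=2.0000
    y: enter (4,4) at t=0.8000
    x: enter (3,4) at t=0.9699
    x: enter (2,4) at t=2.1246
    y: enter (2,3) at t=2.8000
    x: enter (1,3) at t=3.2793
    x: enter (0,3) at t=4.4341 ← occupied
  → r_1 = 4.4341
beam 2: φ=90°, α=300°
  dir = (cos 300°, sin 300°) = (0.5000, -0.8660); from cell (4,5)
  next x-line at t=0.3200, next y-line at t=0.4619; Δt_x=2.0000, Δt_y=1.1547
    x: enter (5,5) at t=0.3200
    y: enter (5,4) at t=0.4619
    y: enter (5,3) at t=1.6166 ← occupied
  → r_2 = 1.6166
beam 3: φ=180°, α=30°
  dir = (cos 30°, sin 30°) = (0.8660, 0.5000); from cell (4,5)
  next x-line at t=0.1848, next y-line at t=1.2000; Δt_x=1.1547, Δt_y=2.0000
    x: enter (5,5) at t=0.1848
    y: enter (5,6) at t=1.2000 ← occupied
  → r_3 = 1.2000
beam 4: φ=270°, α=120°
  dir = (cos 120°, sin 120°) = (-0.5000, 0.8660); from cell (4,5)
  next x-line at t=1.6800, next y-line at t=0.6928; Δt_x=2.0000, Δt_y=1.1547
    y: enter (4,6) at t=0.6928
    x: enter (3,6) at t=1.6800
    y: enter (3,7) at t=1.8475 ← occupied
  → r_4 = 1.8475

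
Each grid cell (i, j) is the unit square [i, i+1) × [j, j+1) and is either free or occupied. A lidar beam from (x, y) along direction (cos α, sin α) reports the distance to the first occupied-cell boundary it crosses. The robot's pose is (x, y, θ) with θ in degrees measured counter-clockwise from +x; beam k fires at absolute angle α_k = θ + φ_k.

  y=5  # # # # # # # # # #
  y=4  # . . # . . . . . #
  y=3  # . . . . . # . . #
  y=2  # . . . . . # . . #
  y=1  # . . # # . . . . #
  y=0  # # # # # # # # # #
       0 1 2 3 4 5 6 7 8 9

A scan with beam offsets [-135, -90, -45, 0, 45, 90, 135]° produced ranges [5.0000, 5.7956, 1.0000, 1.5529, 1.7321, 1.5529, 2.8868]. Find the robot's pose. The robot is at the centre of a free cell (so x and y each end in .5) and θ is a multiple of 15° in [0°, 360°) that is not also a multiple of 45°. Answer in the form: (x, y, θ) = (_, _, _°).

(x, y, θ) = (2.5, 3.5, 105°)

The pose lattice has 27·16 = 432 candidates. Test each by forward raycasting.
  (2.5, 2.5, 60°): beam 1 = 1.5529 ≠ 5.0000 ✗
  (1.5, 4.5, 240°): beam 1 = 0.5176 ≠ 5.0000 ✗
  (2.5, 2.5, 210°): beam 1 = 1.9319 ≠ 5.0000 ✗
  (1.5, 3.5, 285°): beam 1 = 0.5774 ≠ 5.0000 ✗
  …
  (2.5, 3.5, 105°): r_1=5.0000, r_2=5.7956, r_3=1.0000, r_4=1.5529, r_5=1.7321, r_6=1.5529, r_7=2.8868 — all match ✓
Unique over the lattice → pose = (2.5, 3.5, 105°).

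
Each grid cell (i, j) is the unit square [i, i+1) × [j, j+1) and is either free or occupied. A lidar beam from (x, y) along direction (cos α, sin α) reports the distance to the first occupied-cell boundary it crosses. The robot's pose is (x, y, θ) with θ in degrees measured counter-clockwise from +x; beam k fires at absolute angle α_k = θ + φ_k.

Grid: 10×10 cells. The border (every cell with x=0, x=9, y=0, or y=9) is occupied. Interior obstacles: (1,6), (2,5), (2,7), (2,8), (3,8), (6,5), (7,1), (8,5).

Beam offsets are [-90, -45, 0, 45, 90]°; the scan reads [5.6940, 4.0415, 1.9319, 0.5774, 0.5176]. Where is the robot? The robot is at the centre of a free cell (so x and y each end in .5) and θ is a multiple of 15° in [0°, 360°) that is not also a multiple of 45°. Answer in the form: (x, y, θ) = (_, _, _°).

Enumerate (i+0.5, j+0.5, θ) over the 56 free cells and 16 admissible headings. For each, cast all 5 beams and compare to the given ranges.
  (3.5, 6.5, 15°): beam 2 = 2.8868 ≠ 4.0415 ✗
  (7.5, 2.5, 255°): beam 1 = 6.7293 ≠ 5.6940 ✗
  (4.5, 1.5, 165°): beam 1 = 7.7646 ≠ 5.6940 ✗
  …
  (3.5, 5.5, 105°): r_1=5.6940, r_2=4.0415, r_3=1.9319, r_4=0.5774, r_5=0.5176 — all match ✓
No second candidate reproduces the full scan.

(x, y, θ) = (3.5, 5.5, 105°)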